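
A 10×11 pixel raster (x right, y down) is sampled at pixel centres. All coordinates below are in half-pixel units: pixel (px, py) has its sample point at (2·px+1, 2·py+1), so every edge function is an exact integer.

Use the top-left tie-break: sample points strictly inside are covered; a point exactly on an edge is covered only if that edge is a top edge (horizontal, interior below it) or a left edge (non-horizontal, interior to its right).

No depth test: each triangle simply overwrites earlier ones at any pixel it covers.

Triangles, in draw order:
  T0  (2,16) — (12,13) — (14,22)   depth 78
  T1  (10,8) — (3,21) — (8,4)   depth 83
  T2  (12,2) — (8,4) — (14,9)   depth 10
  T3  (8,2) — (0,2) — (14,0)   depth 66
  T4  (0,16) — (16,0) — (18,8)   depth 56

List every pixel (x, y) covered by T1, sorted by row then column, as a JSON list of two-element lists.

T0:
  2·area = 96
  edge (2, 16)→(12, 13): d=(10,-3) top-left  bias=+0
  edge (12, 13)→(14, 22): d=(2,9) right/bottom  bias=-1
  edge (14, 22)→(2, 16): d=(-12,-6) top-left  bias=+0
    (3,7)@(7, 15): e=[5,49,42] → #
    (4,7)@(9, 15): e=[11,31,54] → #
    (5,7)@(11, 15): e=[17,13,66] → #
    (6,7)@(13, 15): e=[23,-5,78] → ·
    (2,8)@(5, 17): e=[19,71,6] → #
    (6,8)@(13, 17): e=[43,-1,54] → ·
    (2,9)@(5, 19): e=[39,75,-18] → ·
    (3,9)@(7, 19): e=[45,57,-6] → ·
    (4,9)@(9, 19): e=[51,39,6] → #
    (6,9)@(13, 19): e=[63,3,30] → #
    (7,9)@(15, 19): e=[69,-15,42] → ·
    (4,10)@(9, 21): e=[71,43,-18] → ·
  covered (11 px):
    · · · · · · · · · ·
    · · · · · · · · · ·
    · · · · · · · · · ·
    · · · · · · · · · ·
    · · · · · · · · · ·
    · · · · · · · · · ·
    · · · · · · · · · ·
    · · · # # # · · · ·
    · · # # # # · · · ·
    · · · · # # # · · ·
    · · · · · · # · · ·
T1:
  2·area = 54
  edge (10, 8)→(3, 21): d=(-7,13) right/bottom  bias=-1
  edge (3, 21)→(8, 4): d=(5,-17) top-left  bias=+0
  edge (8, 4)→(10, 8): d=(2,4) right/bottom  bias=-1
    (4,3)@(9, 7): e=[20,32,2] → #
    (5,3)@(11, 7): e=[-6,66,-6] → ·
    (3,4)@(7, 9): e=[32,8,14] → #
    (5,4)@(11, 9): e=[-20,76,-2] → ·
    (3,5)@(7, 11): e=[18,18,18] → #
    (4,5)@(9, 11): e=[-8,52,10] → ·
    (3,6)@(7, 13): e=[4,28,22] → #
    (4,6)@(9, 13): e=[-22,62,14] → ·
    (2,7)@(5, 15): e=[16,4,34] → #
    (3,7)@(7, 15): e=[-10,38,26] → ·
    (2,8)@(5, 17): e=[2,14,38] → #
    (3,8)@(7, 17): e=[-24,48,30] → ·
    (1,10)@(3, 21): e=[0,0,54] → ·  [on edge]
  covered (7 px):
    · · · · · · · · · ·
    · · · · · · · · · ·
    · · · · · · · · · ·
    · · · · # · · · · ·
    · · · # # · · · · ·
    · · · # · · · · · ·
    · · · # · · · · · ·
    · · # · · · · · · ·
    · · # · · · · · · ·
    · · · · · · · · · ·
    · · · · · · · · · ·
T2:
  2·area = 32  (B↔C swapped to make it positive)
  edge (12, 2)→(14, 9): d=(2,7) right/bottom  bias=-1
  edge (14, 9)→(8, 4): d=(-6,-5) top-left  bias=+0
  edge (8, 4)→(12, 2): d=(4,-2) top-left  bias=+0
    (5,1)@(11, 3): e=[9,21,2] → #
    (6,1)@(13, 3): e=[-5,31,6] → ·
    (5,2)@(11, 5): e=[13,9,10] → #
    (6,2)@(13, 5): e=[-1,19,14] → ·
    (5,3)@(11, 7): e=[17,-3,18] → ·
    (6,3)@(13, 7): e=[3,7,22] → #
    (7,3)@(15, 7): e=[-11,17,26] → ·
    (6,4)@(13, 9): e=[7,-5,30] → ·
  covered (3 px):
    · · · · · · · · · ·
    · · · · · # · · · ·
    · · · · · # · · · ·
    · · · · · · # · · ·
    · · · · · · · · · ·
    · · · · · · · · · ·
    · · · · · · · · · ·
    · · · · · · · · · ·
    · · · · · · · · · ·
    · · · · · · · · · ·
    · · · · · · · · · ·
T3:
  2·area = 16
  edge (8, 2)→(0, 2): d=(-8,0) right/bottom  bias=-1
  edge (0, 2)→(14, 0): d=(14,-2) top-left  bias=+0
  edge (14, 0)→(8, 2): d=(-6,2) right/bottom  bias=-1
    (3,0)@(7, 1): e=[8,0,8] → #  [on edge]
    (4,0)@(9, 1): e=[8,4,4] → #
    (5,0)@(11, 1): e=[8,8,0] → ·  [on edge]
    (2,1)@(5, 3): e=[-8,24,0] → ·  [on edge]
    (3,1)@(7, 3): e=[-8,28,-4] → ·
    (4,1)@(9, 3): e=[-8,32,-8] → ·
  covered (2 px):
    · · · # # · · · · ·
    · · · · · · · · · ·
    · · · · · · · · · ·
    · · · · · · · · · ·
    · · · · · · · · · ·
    · · · · · · · · · ·
    · · · · · · · · · ·
    · · · · · · · · · ·
    · · · · · · · · · ·
    · · · · · · · · · ·
    · · · · · · · · · ·
T4:
  2·area = 160
  edge (0, 16)→(16, 0): d=(16,-16) top-left  bias=+0
  edge (16, 0)→(18, 8): d=(2,8) right/bottom  bias=-1
  edge (18, 8)→(0, 16): d=(-18,8) right/bottom  bias=-1
    (7,0)@(15, 1): e=[0,10,150] → #  [on edge]
    (8,0)@(17, 1): e=[32,-6,134] → ·
    (6,1)@(13, 3): e=[0,30,130] → #  [on edge]
    (8,1)@(17, 3): e=[64,-2,98] → ·
    (5,2)@(11, 5): e=[0,50,110] → #  [on edge]
    (8,2)@(17, 5): e=[96,2,62] → #
    (9,2)@(19, 5): e=[128,-14,46] → ·
    (4,3)@(9, 7): e=[0,70,90] → #  [on edge]
    (9,3)@(19, 7): e=[160,-10,10] → ·
    (3,4)@(7, 9): e=[0,90,70] → #  [on edge]
    (8,4)@(17, 9): e=[160,10,-10] → ·
    (2,5)@(5, 11): e=[0,110,50] → #  [on edge]
    (1,6)@(3, 13): e=[0,130,30] → #  [on edge]
    (0,7)@(1, 15): e=[0,150,10] → #  [on edge]
  covered (24 px):
    · · · · · · · # · ·
    · · · · · · # # · ·
    · · · · · # # # # ·
    · · · · # # # # # ·
    · · · # # # # # · ·
    · · # # # # · · · ·
    · # # · · · · · · ·
    # · · · · · · · · ·
    · · · · · · · · · ·
    · · · · · · · · · ·
    · · · · · · · · · ·

Final: [[4,3],[3,4],[4,4],[3,5],[3,6],[2,7],[2,8]]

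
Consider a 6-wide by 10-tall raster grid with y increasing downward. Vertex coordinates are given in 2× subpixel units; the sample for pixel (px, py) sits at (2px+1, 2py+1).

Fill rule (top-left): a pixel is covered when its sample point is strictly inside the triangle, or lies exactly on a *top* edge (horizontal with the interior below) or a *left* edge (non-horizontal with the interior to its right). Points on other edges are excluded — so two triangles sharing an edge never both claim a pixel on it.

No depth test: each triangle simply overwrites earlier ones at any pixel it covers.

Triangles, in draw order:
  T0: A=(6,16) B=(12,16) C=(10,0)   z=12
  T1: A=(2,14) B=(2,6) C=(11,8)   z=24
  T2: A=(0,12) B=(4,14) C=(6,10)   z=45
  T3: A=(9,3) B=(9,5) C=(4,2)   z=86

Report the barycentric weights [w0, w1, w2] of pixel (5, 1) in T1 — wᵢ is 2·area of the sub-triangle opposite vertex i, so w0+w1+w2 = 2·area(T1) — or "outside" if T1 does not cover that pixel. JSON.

T0:
  2·area = 96  (B↔C swapped to make it positive)
  edge (6, 16)→(10, 0): d=(4,-16) top-left  bias=+0
  edge (10, 0)→(12, 16): d=(2,16) right/bottom  bias=-1
  edge (12, 16)→(6, 16): d=(-6,0) right/bottom  bias=-1
    (4,2)@(9, 5): e=[4,26,66] → X
    (5,2)@(11, 5): e=[36,-6,66] → .
    (4,3)@(9, 7): e=[12,30,54] → X
    (5,3)@(11, 7): e=[44,-2,54] → .
    (4,4)@(9, 9): e=[20,34,42] → X
    (5,4)@(11, 9): e=[52,2,42] → X
    (4,5)@(9, 11): e=[28,38,30] → X
    (3,6)@(7, 13): e=[4,74,18] → X
    (3,7)@(7, 15): e=[12,78,6] → X
    (3,8)@(7, 17): e=[20,82,-6] → .
    (4,8)@(9, 17): e=[52,50,-6] → .
    (5,8)@(11, 17): e=[84,18,-6] → .
  covered (12 px):
    . . . . . .
    . . . . . .
    . . . . X .
    . . . . X .
    . . . . X X
    . . . . X X
    . . . X X X
    . . . X X X
    . . . . . .
    . . . . . .
T1:
  2·area = 72
  edge (2, 14)→(2, 6): d=(0,-8) top-left  bias=+0
  edge (2, 6)→(11, 8): d=(9,2) right/bottom  bias=-1
  edge (11, 8)→(2, 14): d=(-9,6) right/bottom  bias=-1
    (1,3)@(3, 7): e=[8,7,57] → X
    (2,3)@(5, 7): e=[24,3,45] → X
    (3,3)@(7, 7): e=[40,-1,33] → .
    (1,4)@(3, 9): e=[8,25,39] → X
    (3,4)@(7, 9): e=[40,17,15] → X
    (4,4)@(9, 9): e=[56,13,3] → X
    (5,4)@(11, 9): e=[72,9,-9] → .
    (1,5)@(3, 11): e=[8,43,21] → X
    (3,5)@(7, 11): e=[40,35,-3] → .
    (4,5)@(9, 11): e=[56,31,-15] → .
    (1,6)@(3, 13): e=[8,61,3] → X
    (2,6)@(5, 13): e=[24,57,-9] → .
  covered (9 px):
    . . . . . .
    . . . . . .
    . . . . . .
    . X X . . .
    . X X X X .
    . X X . . .
    . X . . . .
    . . . . . .
    . . . . . .
    . . . . . .
T2:
  2·area = 20  (B↔C swapped to make it positive)
  edge (0, 12)→(6, 10): d=(6,-2) top-left  bias=+0
  edge (6, 10)→(4, 14): d=(-2,4) right/bottom  bias=-1
  edge (4, 14)→(0, 12): d=(-4,-2) top-left  bias=+0
    (4,4)@(9, 9): e=[0,-10,30] → .  [on edge]
    (1,5)@(3, 11): e=[0,10,10] → X  [on edge]
    (2,5)@(5, 11): e=[4,2,14] → X
    (3,5)@(7, 11): e=[8,-6,18] → .
    (1,6)@(3, 13): e=[12,6,2] → X
    (2,6)@(5, 13): e=[16,-2,6] → .
    (1,7)@(3, 15): e=[24,2,-6] → .
  covered (3 px):
    . . . . . .
    . . . . . .
    . . . . . .
    . . . . . .
    . . . . . .
    . X X . . .
    . X . . . .
    . . . . . .
    . . . . . .
    . . . . . .
T3:
  2·area = 10
  edge (9, 3)→(9, 5): d=(0,2) right/bottom  bias=-1
  edge (9, 5)→(4, 2): d=(-5,-3) top-left  bias=+0
  edge (4, 2)→(9, 3): d=(5,1) right/bottom  bias=-1
    (4,0)@(9, 1): e=[0,20,-10] → .  [on edge]
    (3,1)@(7, 3): e=[4,4,2] → X
    (4,1)@(9, 3): e=[0,10,0] → .  [on edge]
    (3,2)@(7, 5): e=[4,-6,12] → .
    (4,2)@(9, 5): e=[0,0,10] → .  [on edge]
    (4,3)@(9, 7): e=[0,-10,20] → .  [on edge]
    (4,4)@(9, 9): e=[0,-20,30] → .  [on edge]
    (4,5)@(9, 11): e=[0,-30,40] → .  [on edge]
    (4,6)@(9, 13): e=[0,-40,50] → .  [on edge]
    (4,7)@(9, 15): e=[0,-50,60] → .  [on edge]
    (4,8)@(9, 17): e=[0,-60,70] → .  [on edge]
    (4,9)@(9, 19): e=[0,-70,80] → .  [on edge]
  covered (1 px):
    . . . . . .
    . . . X . .
    . . . . . .
    . . . . . .
    . . . . . .
    . . . . . .
    . . . . . .
    . . . . . .
    . . . . . .
    . . . . . .

Answer: "outside"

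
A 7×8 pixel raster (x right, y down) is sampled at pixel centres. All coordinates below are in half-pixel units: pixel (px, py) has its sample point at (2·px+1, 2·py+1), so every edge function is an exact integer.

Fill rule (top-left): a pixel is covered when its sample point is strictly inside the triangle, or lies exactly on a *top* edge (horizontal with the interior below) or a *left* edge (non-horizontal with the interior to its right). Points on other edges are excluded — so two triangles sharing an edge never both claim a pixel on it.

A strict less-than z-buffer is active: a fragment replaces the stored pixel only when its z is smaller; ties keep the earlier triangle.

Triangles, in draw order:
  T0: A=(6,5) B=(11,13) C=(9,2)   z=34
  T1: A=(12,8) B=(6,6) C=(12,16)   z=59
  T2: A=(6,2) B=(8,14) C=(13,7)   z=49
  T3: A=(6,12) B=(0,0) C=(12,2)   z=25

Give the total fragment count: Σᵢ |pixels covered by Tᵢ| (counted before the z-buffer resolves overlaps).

T0:
  2·area = 39  (B↔C swapped to make it positive)
  edge (6, 5)→(9, 2): d=(3,-3) top-left  bias=+0
  edge (9, 2)→(11, 13): d=(2,11) right/bottom  bias=-1
  edge (11, 13)→(6, 5): d=(-5,-8) top-left  bias=+0
    (4,1)@(9, 3): e=[3,2,34] → #
    (5,1)@(11, 3): e=[9,-20,50] → ·
    (3,2)@(7, 5): e=[3,28,8] → #
    (5,2)@(11, 5): e=[15,-16,40] → ·
    (3,3)@(7, 7): e=[9,32,-2] → ·
    (4,3)@(9, 7): e=[15,10,14] → #
    (5,3)@(11, 7): e=[21,-12,30] → ·
    (4,4)@(9, 9): e=[21,14,4] → #
    (5,4)@(11, 9): e=[27,-8,20] → ·
    (4,5)@(9, 11): e=[27,18,-6] → ·
    (5,6)@(11, 13): e=[39,0,0] → ·  [on edge]
  covered (5 px):
    · · · · · · ·
    · · · · # · ·
    · · · # # · ·
    · · · · # · ·
    · · · · # · ·
    · · · · · · ·
    · · · · · · ·
    · · · · · · ·
T1:
  2·area = 48  (B↔C swapped to make it positive)
  edge (12, 8)→(12, 16): d=(0,8) right/bottom  bias=-1
  edge (12, 16)→(6, 6): d=(-6,-10) top-left  bias=+0
  edge (6, 6)→(12, 8): d=(6,2) right/bottom  bias=-1
    (1,0)@(3, 1): e=[72,0,-24] → ·  [on edge]
    (1,2)@(3, 5): e=[72,-24,0] → ·  [on edge]
    (3,3)@(7, 7): e=[40,4,4] → #
    (4,3)@(9, 7): e=[24,24,0] → ·  [on edge]
    (3,4)@(7, 9): e=[40,-8,16] → ·
    (4,4)@(9, 9): e=[24,12,12] → #
    (5,4)@(11, 9): e=[8,32,8] → #
    (6,4)@(13, 9): e=[-8,52,4] → ·
    (4,5)@(9, 11): e=[24,0,24] → #  [on edge]
    (6,5)@(13, 11): e=[-8,40,16] → ·
    (4,6)@(9, 13): e=[24,-12,36] → ·
    (5,6)@(11, 13): e=[8,8,32] → #
  covered (6 px):
    · · · · · · ·
    · · · · · · ·
    · · · · · · ·
    · · · # · · ·
    · · · · # # ·
    · · · · # # ·
    · · · · · # ·
    · · · · · · ·
T2:
  2·area = 74  (B↔C swapped to make it positive)
  edge (6, 2)→(13, 7): d=(7,5) right/bottom  bias=-1
  edge (13, 7)→(8, 14): d=(-5,7) right/bottom  bias=-1
  edge (8, 14)→(6, 2): d=(-2,-12) top-left  bias=+0
    (3,1)@(7, 3): e=[2,62,10] → #
    (4,1)@(9, 3): e=[-8,48,34] → ·
    (3,2)@(7, 5): e=[16,52,6] → #
    (4,2)@(9, 5): e=[6,38,30] → #
    (5,2)@(11, 5): e=[-4,24,54] → ·
    (3,3)@(7, 7): e=[30,42,2] → #
    (5,3)@(11, 7): e=[10,14,50] → #
    (6,3)@(13, 7): e=[0,0,74] → ·  [on edge]
    (3,4)@(7, 9): e=[44,32,-2] → ·
    (4,4)@(9, 9): e=[34,18,22] → #
    (6,4)@(13, 9): e=[14,-10,70] → ·
    (4,5)@(9, 11): e=[48,8,18] → #
  covered (9 px):
    · · · · · · ·
    · · · # · · ·
    · · · # # · ·
    · · · # # # ·
    · · · · # # ·
    · · · · # · ·
    · · · · · · ·
    · · · · · · ·
T3:
  2·area = 132
  edge (6, 12)→(0, 0): d=(-6,-12) top-left  bias=+0
  edge (0, 0)→(12, 2): d=(12,2) right/bottom  bias=-1
  edge (12, 2)→(6, 12): d=(-6,10) right/bottom  bias=-1
    (0,0)@(1, 1): e=[6,10,116] → #
    (1,0)@(3, 1): e=[30,6,96] → #
    (2,0)@(5, 1): e=[54,2,76] → #
    (3,0)@(7, 1): e=[78,-2,56] → ·
    (0,1)@(1, 3): e=[-6,34,104] → ·
    (1,1)@(3, 3): e=[18,30,84] → #
    (3,1)@(7, 3): e=[66,22,44] → #
    (4,1)@(9, 3): e=[90,18,24] → #
    (5,1)@(11, 3): e=[114,14,4] → #
    (6,1)@(13, 3): e=[138,10,-16] → ·
    (1,2)@(3, 5): e=[6,54,72] → #
    (5,2)@(11, 5): e=[102,38,-8] → ·
    (4,3)@(9, 7): e=[66,66,0] → ·  [on edge]
  covered (16 px):
    # # # · · · ·
    · # # # # # ·
    · # # # # · ·
    · · # # · · ·
    · · # # · · ·
    · · · · · · ·
    · · · · · · ·
    · · · · · · ·

Final: 36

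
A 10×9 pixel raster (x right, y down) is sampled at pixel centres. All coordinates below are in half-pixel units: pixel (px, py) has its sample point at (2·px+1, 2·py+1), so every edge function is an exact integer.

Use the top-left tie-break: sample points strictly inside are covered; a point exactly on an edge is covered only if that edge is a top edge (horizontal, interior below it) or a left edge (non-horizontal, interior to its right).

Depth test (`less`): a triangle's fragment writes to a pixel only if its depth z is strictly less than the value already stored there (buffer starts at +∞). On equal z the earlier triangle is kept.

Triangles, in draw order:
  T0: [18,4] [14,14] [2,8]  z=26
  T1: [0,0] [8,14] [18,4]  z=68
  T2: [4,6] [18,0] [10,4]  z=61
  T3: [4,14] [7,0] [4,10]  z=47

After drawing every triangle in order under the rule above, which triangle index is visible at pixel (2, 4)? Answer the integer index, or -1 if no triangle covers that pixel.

T0:
  2·area = 144
  edge (18, 4)→(14, 14): d=(-4,10) right/bottom  bias=-1
  edge (14, 14)→(2, 8): d=(-12,-6) top-left  bias=+0
  edge (2, 8)→(18, 4): d=(16,-4) top-left  bias=+0
    (7,2)@(15, 5): e=[26,114,4] → █
    (8,2)@(17, 5): e=[6,126,12] → █
    (9,2)@(19, 5): e=[-14,138,20] → ·
    (3,3)@(7, 7): e=[98,42,4] → █
    (4,3)@(9, 7): e=[78,54,12] → █
    (5,3)@(11, 7): e=[58,66,20] → █
    (6,3)@(13, 7): e=[38,78,28] → █
    (8,3)@(17, 7): e=[-2,102,44] → ·
    (2,4)@(5, 9): e=[110,6,28] → █
    (8,4)@(17, 9): e=[-10,78,76] → ·
    (2,5)@(5, 11): e=[102,-18,60] → ·
    (3,5)@(7, 11): e=[82,-6,68] → ·
  covered (18 px):
    · · · · · · · · · ·
    · · · · · · · · · ·
    · · · · · · · █ █ ·
    · · · █ █ █ █ █ · ·
    · · █ █ █ █ █ █ · ·
    · · · · █ █ █ █ · ·
    · · · · · · █ · · ·
    · · · · · · · · · ·
    · · · · · · · · · ·
T1:
  2·area = 220  (B↔C swapped to make it positive)
  edge (0, 0)→(18, 4): d=(18,4) right/bottom  bias=-1
  edge (18, 4)→(8, 14): d=(-10,10) right/bottom  bias=-1
  edge (8, 14)→(0, 0): d=(-8,-14) top-left  bias=+0
    (0,0)@(1, 1): e=[14,200,6] → █
    (1,0)@(3, 1): e=[6,180,34] → █
    (2,0)@(5, 1): e=[-2,160,62] → ·
    (0,1)@(1, 3): e=[50,180,-10] → ·
    (1,1)@(3, 3): e=[42,160,18] → █
    (2,1)@(5, 3): e=[34,140,46] → █
    (3,1)@(7, 3): e=[26,120,74] → █
    (4,1)@(9, 3): e=[18,100,102] → █
    (5,1)@(11, 3): e=[10,80,130] → █
    (6,1)@(13, 3): e=[2,60,158] → █
    (7,1)@(15, 3): e=[-6,40,186] → ·
    (9,1)@(19, 3): e=[-22,0,242] → ·  [on edge]
    (8,2)@(17, 5): e=[22,0,198] → ·  [on edge]
    (7,3)@(15, 7): e=[66,0,154] → ·  [on edge]
    (6,4)@(13, 9): e=[110,0,110] → ·  [on edge]
    (5,5)@(11, 11): e=[154,0,66] → ·  [on edge]
    (4,6)@(9, 13): e=[198,0,22] → ·  [on edge]
    (3,7)@(7, 15): e=[242,0,-22] → ·  [on edge]
    (2,8)@(5, 17): e=[286,0,-66] → ·  [on edge]
  covered (25 px):
    █ █ · · · · · · · ·
    · █ █ █ █ █ █ · · ·
    · █ █ █ █ █ █ █ · ·
    · · █ █ █ █ █ · · ·
    · · · █ █ █ · · · ·
    · · · █ █ · · · · ·
    · · · · · · · · · ·
    · · · · · · · · · ·
    · · · · · · · · · ·
T2:
  2·area = 8
  edge (4, 6)→(18, 0): d=(14,-6) top-left  bias=+0
  edge (18, 0)→(10, 4): d=(-8,4) right/bottom  bias=-1
  edge (10, 4)→(4, 6): d=(-6,2) right/bottom  bias=-1
    (9,0)@(19, 1): e=[20,-12,0] → ·  [on edge]
    (5,1)@(11, 3): e=[0,4,4] → █  [on edge]
    (6,1)@(13, 3): e=[12,-4,0] → ·  [on edge]
    (3,2)@(7, 5): e=[4,4,0] → ·  [on edge]
    (5,2)@(11, 5): e=[28,-12,-8] → ·
    (0,3)@(1, 7): e=[-4,12,0] → ·  [on edge]
  covered (1 px):
    · · · · · · · · · ·
    · · · · · █ · · · ·
    · · · · · · · · · ·
    · · · · · · · · · ·
    · · · · · · · · · ·
    · · · · · · · · · ·
    · · · · · · · · · ·
    · · · · · · · · · ·
    · · · · · · · · · ·
T3:
  2·area = 12  (B↔C swapped to make it positive)
  edge (4, 14)→(4, 10): d=(0,-4) top-left  bias=+0
  edge (4, 10)→(7, 0): d=(3,-10) top-left  bias=+0
  edge (7, 0)→(4, 14): d=(-3,14) right/bottom  bias=-1
    (2,3)@(5, 7): e=[4,1,7] → █
    (3,3)@(7, 7): e=[12,21,-21] → ·
    (2,4)@(5, 9): e=[4,7,1] → █
    (3,4)@(7, 9): e=[12,27,-27] → ·
    (2,5)@(5, 11): e=[4,13,-5] → ·
  covered (2 px):
    · · · · · · · · · ·
    · · · · · · · · · ·
    · · · · · · · · · ·
    · · █ · · · · · · ·
    · · █ · · · · · · ·
    · · · · · · · · · ·
    · · · · · · · · · ·
    · · · · · · · · · ·
    · · · · · · · · · ·

Z-buffer (winner per pixel, '.' = empty):
  1 1 . . . . . . . .
  . 1 1 1 1 2 1 . . .
  . 1 1 1 1 1 1 0 0 .
  . . 3 0 0 0 0 0 . .
  . . 0 0 0 0 0 0 . .
  . . . 1 0 0 0 0 . .
  . . . . . . 0 . . .
  . . . . . . . . . .
  . . . . . . . . . .

Final: 0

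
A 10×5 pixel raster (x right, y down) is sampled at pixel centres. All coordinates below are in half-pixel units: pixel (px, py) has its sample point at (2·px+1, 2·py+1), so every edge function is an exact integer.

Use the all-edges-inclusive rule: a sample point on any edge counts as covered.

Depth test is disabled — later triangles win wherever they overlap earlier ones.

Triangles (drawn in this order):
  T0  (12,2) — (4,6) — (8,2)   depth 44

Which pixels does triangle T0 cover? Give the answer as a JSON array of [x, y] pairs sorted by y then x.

T0:
  2·area = 16
  edge (12, 2)→(4, 6): d=(-8,4) inclusive
  edge (4, 6)→(8, 2): d=(4,-4) inclusive
  edge (8, 2)→(12, 2): d=(4,0) inclusive
    (4,0)@(9, 1): e=[20,0,-4] → ·  [on edge]
    (3,1)@(7, 3): e=[12,0,4] → █  [on edge]
    (4,1)@(9, 3): e=[4,8,4] → █
    (5,1)@(11, 3): e=[-4,16,4] → ·
    (2,2)@(5, 5): e=[4,0,12] → █  [on edge]
    (3,2)@(7, 5): e=[-4,8,12] → ·
    (4,2)@(9, 5): e=[-12,16,12] → ·
    (1,3)@(3, 7): e=[-4,0,20] → ·  [on edge]
    (2,3)@(5, 7): e=[-12,8,20] → ·
    (0,4)@(1, 9): e=[-12,0,28] → ·  [on edge]
  covered (3 px):
    · · · · · · · · · ·
    · · · █ █ · · · · ·
    · · █ · · · · · · ·
    · · · · · · · · · ·
    · · · · · · · · · ·

Result: [[3,1],[4,1],[2,2]]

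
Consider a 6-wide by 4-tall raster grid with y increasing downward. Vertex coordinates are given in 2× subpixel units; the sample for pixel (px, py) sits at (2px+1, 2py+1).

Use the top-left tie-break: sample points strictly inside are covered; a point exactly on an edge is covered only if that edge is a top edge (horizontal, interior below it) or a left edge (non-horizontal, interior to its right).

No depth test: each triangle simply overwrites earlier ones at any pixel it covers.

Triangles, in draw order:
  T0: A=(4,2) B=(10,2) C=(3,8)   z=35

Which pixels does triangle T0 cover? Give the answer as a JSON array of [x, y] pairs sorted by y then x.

T0:
  2·area = 36
  edge (4, 2)→(10, 2): d=(6,0) top-left  bias=+0
  edge (10, 2)→(3, 8): d=(-7,6) right/bottom  bias=-1
  edge (3, 8)→(4, 2): d=(1,-6) top-left  bias=+0
    (2,1)@(5, 3): e=[6,23,7] → █
    (3,1)@(7, 3): e=[6,11,19] → █
    (4,1)@(9, 3): e=[6,-1,31] → ·
    (2,2)@(5, 5): e=[18,9,9] → █
    (3,2)@(7, 5): e=[18,-3,21] → ·
    (2,3)@(5, 7): e=[30,-5,11] → ·
  covered (3 px):
    · · · · · ·
    · · █ █ · ·
    · · █ · · ·
    · · · · · ·

Result: [[2,1],[3,1],[2,2]]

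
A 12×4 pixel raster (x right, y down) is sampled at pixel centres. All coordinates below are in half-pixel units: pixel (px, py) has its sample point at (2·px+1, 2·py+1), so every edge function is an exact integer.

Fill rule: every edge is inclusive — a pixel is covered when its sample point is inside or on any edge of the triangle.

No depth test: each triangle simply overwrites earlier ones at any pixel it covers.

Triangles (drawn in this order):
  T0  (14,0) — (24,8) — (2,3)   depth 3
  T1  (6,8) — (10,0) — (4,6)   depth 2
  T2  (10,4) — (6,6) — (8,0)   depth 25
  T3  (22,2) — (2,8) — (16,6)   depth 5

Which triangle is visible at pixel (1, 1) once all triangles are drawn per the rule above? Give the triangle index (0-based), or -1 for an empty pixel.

T0:
  2·area = 126
  edge (14, 0)→(24, 8): d=(10,8) inclusive
  edge (24, 8)→(2, 3): d=(-22,-5) inclusive
  edge (2, 3)→(14, 0): d=(12,-3) inclusive
    (5,0)@(11, 1): e=[34,89,3] → █
    (6,0)@(13, 1): e=[18,99,9] → █
    (7,0)@(15, 1): e=[2,109,15] → █
    (8,0)@(17, 1): e=[-14,119,21] → ·
    (1,1)@(3, 3): e=[118,5,3] → █
    (2,1)@(5, 3): e=[102,15,9] → █
    (3,1)@(7, 3): e=[86,25,15] → █
    (4,1)@(9, 3): e=[70,35,21] → █
    (8,1)@(17, 3): e=[6,75,45] → █
    (9,1)@(19, 3): e=[-10,85,51] → ·
    (1,2)@(3, 5): e=[138,-39,27] → ·
    (2,2)@(5, 5): e=[122,-29,33] → ·
  covered (17 px):
    · · · · · █ █ █ · · · ·
    · █ █ █ █ █ █ █ █ · · ·
    · · · · · █ █ █ █ █ · ·
    · · · · · · · · · · █ ·
T1:
  2·area = 24  (B↔C swapped to make it positive)
  edge (6, 8)→(4, 6): d=(-2,-2) inclusive
  edge (4, 6)→(10, 0): d=(6,-6) inclusive
  edge (10, 0)→(6, 8): d=(-4,8) inclusive
    (4,0)@(9, 1): e=[20,0,4] → █  [on edge]
    (5,0)@(11, 1): e=[24,12,-12] → ·
    (0,1)@(1, 3): e=[0,-36,60] → ·  [on edge]
    (3,1)@(7, 3): e=[12,0,12] → █  [on edge]
    (4,1)@(9, 3): e=[16,12,-4] → ·
    (1,2)@(3, 5): e=[0,-12,36] → ·  [on edge]
    (2,2)@(5, 5): e=[4,0,20] → █  [on edge]
    (4,2)@(9, 5): e=[12,24,-12] → ·
    (1,3)@(3, 7): e=[-4,0,28] → ·  [on edge]
    (2,3)@(5, 7): e=[0,12,12] → █  [on edge]
    (3,3)@(7, 7): e=[4,24,-4] → ·
  covered (5 px):
    · · · · █ · · · · · · ·
    · · · █ · · · · · · · ·
    · · █ █ · · · · · · · ·
    · · █ · · · · · · · · ·
T2:
  2·area = 20
  edge (10, 4)→(6, 6): d=(-4,2) inclusive
  edge (6, 6)→(8, 0): d=(2,-6) inclusive
  edge (8, 0)→(10, 4): d=(2,4) inclusive
    (3,1)@(7, 3): e=[10,0,10] → █  [on edge]
    (4,1)@(9, 3): e=[6,12,2] → █
    (5,1)@(11, 3): e=[2,24,-6] → ·
    (3,2)@(7, 5): e=[2,4,14] → █
    (4,2)@(9, 5): e=[-2,16,6] → ·
    (3,3)@(7, 7): e=[-6,8,18] → ·
  covered (3 px):
    · · · · · · · · · · · ·
    · · · █ █ · · · · · · ·
    · · · █ · · · · · · · ·
    · · · · · · · · · · · ·
T3:
  2·area = 44  (B↔C swapped to make it positive)
  edge (22, 2)→(16, 6): d=(-6,4) inclusive
  edge (16, 6)→(2, 8): d=(-14,2) inclusive
  edge (2, 8)→(22, 2): d=(20,-6) inclusive
    (9,1)@(19, 3): e=[6,36,2] → █
    (10,1)@(21, 3): e=[-2,32,14] → ·
    (6,2)@(13, 5): e=[18,20,6] → █
    (7,2)@(15, 5): e=[10,16,18] → █
    (8,2)@(17, 5): e=[2,12,30] → █
    (9,2)@(19, 5): e=[-6,8,42] → ·
    (11,2)@(23, 5): e=[-22,0,66] → ·  [on edge]
    (3,3)@(7, 7): e=[30,4,10] → █
    (4,3)@(9, 7): e=[22,0,22] → █  [on edge]
    (5,3)@(11, 7): e=[14,-4,34] → ·
    (6,3)@(13, 7): e=[6,-8,46] → ·
    (7,3)@(15, 7): e=[-2,-12,58] → ·
  covered (6 px):
    · · · · · · · · · · · ·
    · · · · · · · · · █ · ·
    · · · · · · █ █ █ · · ·
    · · · █ █ · · · · · · ·

Z-buffer (winner per pixel, '.' = empty):
  . . . . 1 0 0 0 . . . .
  . 0 0 2 2 0 0 0 0 3 . .
  . . 1 2 . 0 3 3 3 0 . .
  . . 1 3 3 . . . . . 0 .

Final: 0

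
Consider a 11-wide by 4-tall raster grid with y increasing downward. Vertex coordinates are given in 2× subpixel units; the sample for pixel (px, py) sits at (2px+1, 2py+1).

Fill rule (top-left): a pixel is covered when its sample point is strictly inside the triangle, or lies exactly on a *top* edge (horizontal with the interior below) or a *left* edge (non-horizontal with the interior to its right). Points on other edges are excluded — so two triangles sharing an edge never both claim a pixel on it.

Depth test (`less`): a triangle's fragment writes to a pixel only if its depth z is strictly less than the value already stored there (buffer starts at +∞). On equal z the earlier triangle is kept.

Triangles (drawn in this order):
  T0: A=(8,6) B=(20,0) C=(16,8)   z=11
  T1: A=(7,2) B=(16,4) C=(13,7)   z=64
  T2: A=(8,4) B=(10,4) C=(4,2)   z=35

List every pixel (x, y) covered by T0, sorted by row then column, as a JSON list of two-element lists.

T0:
  2·area = 72
  edge (8, 6)→(20, 0): d=(12,-6) top-left  bias=+0
  edge (20, 0)→(16, 8): d=(-4,8) right/bottom  bias=-1
  edge (16, 8)→(8, 6): d=(-8,-2) top-left  bias=+0
    (9,0)@(19, 1): e=[6,4,62] → X
    (10,0)@(21, 1): e=[18,-12,66] → .
    (7,1)@(15, 3): e=[6,28,38] → X
    (8,1)@(17, 3): e=[18,12,42] → X
    (9,1)@(19, 3): e=[30,-4,46] → .
    (5,2)@(11, 5): e=[6,52,14] → X
    (6,2)@(13, 5): e=[18,36,18] → X
    (9,2)@(19, 5): e=[54,-12,30] → .
    (5,3)@(11, 7): e=[30,44,-2] → .
    (6,3)@(13, 7): e=[42,28,2] → X
    (8,3)@(17, 7): e=[66,-4,10] → .
  covered (9 px):
    . . . . . . . . . X .
    . . . . . . . X X . .
    . . . . . X X X X . .
    . . . . . . X X . . .
T1:
  2·area = 33
  edge (7, 2)→(16, 4): d=(9,2) right/bottom  bias=-1
  edge (16, 4)→(13, 7): d=(-3,3) right/bottom  bias=-1
  edge (13, 7)→(7, 2): d=(-6,-5) top-left  bias=+0
    (9,0)@(19, 1): e=[-33,0,66] → .  [on edge]
    (4,1)@(9, 3): e=[5,24,4] → X
    (5,1)@(11, 3): e=[1,18,14] → X
    (6,1)@(13, 3): e=[-3,12,24] → .
    (8,1)@(17, 3): e=[-11,0,44] → .  [on edge]
    (4,2)@(9, 5): e=[23,18,-8] → .
    (5,2)@(11, 5): e=[19,12,2] → X
    (6,2)@(13, 5): e=[15,6,12] → X
    (7,2)@(15, 5): e=[11,0,22] → .  [on edge]
    (5,3)@(11, 7): e=[37,6,-10] → .
    (6,3)@(13, 7): e=[33,0,0] → .  [on edge]
  covered (4 px):
    . . . . . . . . . . .
    . . . . X X . . . . .
    . . . . . X X . . . .
    . . . . . . . . . . .
T2:
  2·area = 4  (B↔C swapped to make it positive)
  edge (8, 4)→(4, 2): d=(-4,-2) top-left  bias=+0
  edge (4, 2)→(10, 4): d=(6,2) right/bottom  bias=-1
  edge (10, 4)→(8, 4): d=(-2,0) right/bottom  bias=-1
    (0,0)@(1, 1): e=[-2,0,6] → .  [on edge]
    (3,1)@(7, 3): e=[2,0,2] → .  [on edge]
    (6,2)@(13, 5): e=[6,0,-2] → .  [on edge]
    (9,3)@(19, 7): e=[10,0,-6] → .  [on edge]
  covered (0 px):
    . . . . . . . . . . .
    . . . . . . . . . . .
    . . . . . . . . . . .
    . . . . . . . . . . .

Final: [[9,0],[7,1],[8,1],[5,2],[6,2],[7,2],[8,2],[6,3],[7,3]]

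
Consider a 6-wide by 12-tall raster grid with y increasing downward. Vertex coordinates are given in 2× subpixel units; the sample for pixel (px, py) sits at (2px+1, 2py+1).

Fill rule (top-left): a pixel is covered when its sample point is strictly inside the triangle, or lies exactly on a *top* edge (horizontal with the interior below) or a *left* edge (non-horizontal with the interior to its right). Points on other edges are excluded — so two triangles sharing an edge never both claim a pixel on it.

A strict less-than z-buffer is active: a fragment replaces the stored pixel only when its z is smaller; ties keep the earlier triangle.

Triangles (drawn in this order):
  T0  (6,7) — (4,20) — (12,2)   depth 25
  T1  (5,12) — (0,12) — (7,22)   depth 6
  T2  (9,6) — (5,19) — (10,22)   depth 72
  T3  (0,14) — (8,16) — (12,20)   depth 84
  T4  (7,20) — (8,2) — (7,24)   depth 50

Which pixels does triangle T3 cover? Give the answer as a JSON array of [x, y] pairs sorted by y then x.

T0:
  2·area = 68  (B↔C swapped to make it positive)
  edge (6, 7)→(12, 2): d=(6,-5) top-left  bias=+0
  edge (12, 2)→(4, 20): d=(-8,18) right/bottom  bias=-1
  edge (4, 20)→(6, 7): d=(2,-13) top-left  bias=+0
    (5,1)@(11, 3): e=[1,10,57] → █
    (4,2)@(9, 5): e=[3,30,35] → █
    (5,2)@(11, 5): e=[13,-6,61] → ·
    (3,3)@(7, 7): e=[5,50,13] → █
    (5,3)@(11, 7): e=[25,-22,65] → ·
    (3,4)@(7, 9): e=[17,34,17] → █
    (4,4)@(9, 9): e=[27,-2,43] → ·
    (3,5)@(7, 11): e=[29,18,21] → █
    (4,5)@(9, 11): e=[39,-18,47] → ·
    (3,6)@(7, 13): e=[41,2,25] → █
    (4,6)@(9, 13): e=[51,-34,51] → ·
    (2,7)@(5, 15): e=[43,22,3] → █
  covered (9 px):
    · · · · · ·
    · · · · · █
    · · · · █ ·
    · · · █ █ ·
    · · · █ · ·
    · · · █ · ·
    · · · █ · ·
    · · █ · · ·
    · · █ · · ·
    · · · · · ·
    · · · · · ·
    · · · · · ·
T1:
  2·area = 50  (B↔C swapped to make it positive)
  edge (5, 12)→(7, 22): d=(2,10) right/bottom  bias=-1
  edge (7, 22)→(0, 12): d=(-7,-10) top-left  bias=+0
  edge (0, 12)→(5, 12): d=(5,0) top-left  bias=+0
    (0,6)@(1, 13): e=[42,3,5] → █
    (1,6)@(3, 13): e=[22,23,5] → █
    (2,6)@(5, 13): e=[2,43,5] → █
    (3,6)@(7, 13): e=[-18,63,5] → ·
    (0,7)@(1, 15): e=[46,-11,15] → ·
    (1,7)@(3, 15): e=[26,9,15] → █
    (3,7)@(7, 15): e=[-14,49,15] → ·
    (1,8)@(3, 17): e=[30,-5,25] → ·
    (2,8)@(5, 17): e=[10,15,25] → █
    (3,8)@(7, 17): e=[-10,35,25] → ·
    (2,9)@(5, 19): e=[14,1,35] → █
    (3,9)@(7, 19): e=[-6,21,35] → ·
  covered (7 px):
    · · · · · ·
    · · · · · ·
    · · · · · ·
    · · · · · ·
    · · · · · ·
    · · · · · ·
    █ █ █ · · ·
    · █ █ · · ·
    · · █ · · ·
    · · █ · · ·
    · · · · · ·
    · · · · · ·
T2:
  2·area = 77  (B↔C swapped to make it positive)
  edge (9, 6)→(10, 22): d=(1,16) right/bottom  bias=-1
  edge (10, 22)→(5, 19): d=(-5,-3) top-left  bias=+0
  edge (5, 19)→(9, 6): d=(4,-13) top-left  bias=+0
    (4,3)@(9, 7): e=[1,72,4] → █
    (5,3)@(11, 7): e=[-31,78,30] → ·
    (4,4)@(9, 9): e=[3,62,12] → █
    (5,4)@(11, 9): e=[-29,68,38] → ·
    (4,5)@(9, 11): e=[5,52,20] → █
    (5,5)@(11, 11): e=[-27,58,46] → ·
    (3,6)@(7, 13): e=[39,36,2] → █
    (5,6)@(11, 13): e=[-25,48,54] → ·
    (3,7)@(7, 15): e=[41,26,10] → █
    (5,7)@(11, 15): e=[-23,38,62] → ·
    (3,8)@(7, 17): e=[43,16,18] → █
    (5,8)@(11, 17): e=[-21,28,70] → ·
    (2,9)@(5, 19): e=[77,0,0] → █  [on edge]
  covered (13 px):
    · · · · · ·
    · · · · · ·
    · · · · · ·
    · · · · █ ·
    · · · · █ ·
    · · · · █ ·
    · · · █ █ ·
    · · · █ █ ·
    · · · █ █ ·
    · · █ █ █ ·
    · · · · █ ·
    · · · · · ·
T3:
  2·area = 24
  edge (0, 14)→(8, 16): d=(8,2) right/bottom  bias=-1
  edge (8, 16)→(12, 20): d=(4,4) right/bottom  bias=-1
  edge (12, 20)→(0, 14): d=(-12,-6) top-left  bias=+0
    (0,4)@(1, 9): e=[-42,0,66] → ·  [on edge]
    (1,5)@(3, 11): e=[-30,0,54] → ·  [on edge]
    (2,6)@(5, 13): e=[-18,0,42] → ·  [on edge]
    (1,7)@(3, 15): e=[2,16,6] → █
    (2,7)@(5, 15): e=[-2,8,18] → ·
    (3,7)@(7, 15): e=[-6,0,30] → ·  [on edge]
    (1,8)@(3, 17): e=[18,24,-18] → ·
    (3,8)@(7, 17): e=[10,8,6] → █
    (4,8)@(9, 17): e=[6,0,18] → ·  [on edge]
    (3,9)@(7, 19): e=[26,16,-18] → ·
    (5,9)@(11, 19): e=[18,0,6] → ·  [on edge]
  covered (2 px):
    · · · · · ·
    · · · · · ·
    · · · · · ·
    · · · · · ·
    · · · · · ·
    · · · · · ·
    · · · · · ·
    · █ · · · ·
    · · · █ · ·
    · · · · · ·
    · · · · · ·
    · · · · · ·
T4:
  2·area = 4
  edge (7, 20)→(8, 2): d=(1,-18) top-left  bias=+0
  edge (8, 2)→(7, 24): d=(-1,22) right/bottom  bias=-1
  edge (7, 24)→(7, 20): d=(0,-4) top-left  bias=+0
    (3,0)@(7, 1): e=[-19,23,0] → ·  [on edge]
    (3,1)@(7, 3): e=[-17,21,0] → ·  [on edge]
    (3,2)@(7, 5): e=[-15,19,0] → ·  [on edge]
    (3,3)@(7, 7): e=[-13,17,0] → ·  [on edge]
    (3,4)@(7, 9): e=[-11,15,0] → ·  [on edge]
    (3,5)@(7, 11): e=[-9,13,0] → ·  [on edge]
    (3,6)@(7, 13): e=[-7,11,0] → ·  [on edge]
    (3,7)@(7, 15): e=[-5,9,0] → ·  [on edge]
    (3,8)@(7, 17): e=[-3,7,0] → ·  [on edge]
    (3,9)@(7, 19): e=[-1,5,0] → ·  [on edge]
    (3,10)@(7, 21): e=[1,3,0] → █  [on edge]
    (4,10)@(9, 21): e=[37,-41,8] → ·
    (3,11)@(7, 23): e=[3,1,0] → █  [on edge]
  covered (2 px):
    · · · · · ·
    · · · · · ·
    · · · · · ·
    · · · · · ·
    · · · · · ·
    · · · · · ·
    · · · · · ·
    · · · · · ·
    · · · · · ·
    · · · · · ·
    · · · █ · ·
    · · · █ · ·

Answer: [[1,7],[3,8]]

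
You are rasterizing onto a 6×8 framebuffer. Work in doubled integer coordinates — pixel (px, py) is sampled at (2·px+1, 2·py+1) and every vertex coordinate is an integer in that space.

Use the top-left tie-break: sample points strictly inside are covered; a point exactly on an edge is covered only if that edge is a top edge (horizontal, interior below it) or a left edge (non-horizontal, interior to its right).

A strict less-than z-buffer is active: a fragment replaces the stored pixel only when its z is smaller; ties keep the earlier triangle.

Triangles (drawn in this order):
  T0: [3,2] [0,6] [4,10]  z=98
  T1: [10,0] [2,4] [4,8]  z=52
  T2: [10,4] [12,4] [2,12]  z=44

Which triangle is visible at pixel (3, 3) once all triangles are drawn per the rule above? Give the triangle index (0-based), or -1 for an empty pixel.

T0:
  2·area = 28  (B↔C swapped to make it positive)
  edge (3, 2)→(4, 10): d=(1,8) right/bottom  bias=-1
  edge (4, 10)→(0, 6): d=(-4,-4) top-left  bias=+0
  edge (0, 6)→(3, 2): d=(3,-4) top-left  bias=+0
    (1,1)@(3, 3): e=[1,24,3] → █
    (2,1)@(5, 3): e=[-15,32,11] → ·
    (0,2)@(1, 5): e=[19,8,1] → █
    (2,2)@(5, 5): e=[-13,24,17] → ·
    (0,3)@(1, 7): e=[21,0,7] → █  [on edge]
    (2,3)@(5, 7): e=[-11,16,23] → ·
    (0,4)@(1, 9): e=[23,-8,13] → ·
    (1,4)@(3, 9): e=[7,0,21] → █  [on edge]
    (2,4)@(5, 9): e=[-9,8,29] → ·
    (1,5)@(3, 11): e=[9,-8,27] → ·
    (2,5)@(5, 11): e=[-7,0,35] → ·  [on edge]
    (3,6)@(7, 13): e=[-21,0,49] → ·  [on edge]
    (4,7)@(9, 15): e=[-35,0,63] → ·  [on edge]
  covered (6 px):
    · · · · · ·
    · █ · · · ·
    █ █ · · · ·
    █ █ · · · ·
    · █ · · · ·
    · · · · · ·
    · · · · · ·
    · · · · · ·
T1:
  2·area = 40  (B↔C swapped to make it positive)
  edge (10, 0)→(4, 8): d=(-6,8) right/bottom  bias=-1
  edge (4, 8)→(2, 4): d=(-2,-4) top-left  bias=+0
  edge (2, 4)→(10, 0): d=(8,-4) top-left  bias=+0
    (4,0)@(9, 1): e=[2,34,4] → █
    (5,0)@(11, 1): e=[-14,42,12] → ·
    (2,1)@(5, 3): e=[22,14,4] → █
    (3,1)@(7, 3): e=[6,22,12] → █
    (4,1)@(9, 3): e=[-10,30,20] → ·
    (1,2)@(3, 5): e=[26,2,12] → █
    (3,2)@(7, 5): e=[-6,18,28] → ·
    (1,3)@(3, 7): e=[14,-2,28] → ·
    (2,3)@(5, 7): e=[-2,6,36] → ·
  covered (5 px):
    · · · · █ ·
    · · █ █ · ·
    · █ █ · · ·
    · · · · · ·
    · · · · · ·
    · · · · · ·
    · · · · · ·
    · · · · · ·
T2:
  2·area = 16
  edge (10, 4)→(12, 4): d=(2,0) top-left  bias=+0
  edge (12, 4)→(2, 12): d=(-10,8) right/bottom  bias=-1
  edge (2, 12)→(10, 4): d=(8,-8) top-left  bias=+0
    (5,1)@(11, 3): e=[-2,18,0] → ·  [on edge]
    (4,2)@(9, 5): e=[2,14,0] → █  [on edge]
    (5,2)@(11, 5): e=[2,-2,16] → ·
    (3,3)@(7, 7): e=[6,10,0] → █  [on edge]
    (4,3)@(9, 7): e=[6,-6,16] → ·
    (2,4)@(5, 9): e=[10,6,0] → █  [on edge]
    (3,4)@(7, 9): e=[10,-10,16] → ·
    (1,5)@(3, 11): e=[14,2,0] → █  [on edge]
    (2,5)@(5, 11): e=[14,-14,16] → ·
    (0,6)@(1, 13): e=[18,-2,0] → ·  [on edge]
    (1,6)@(3, 13): e=[18,-18,16] → ·
  covered (4 px):
    · · · · · ·
    · · · · · ·
    · · · · █ ·
    · · · █ · ·
    · · █ · · ·
    · █ · · · ·
    · · · · · ·
    · · · · · ·

Z-buffer (winner per pixel, '.' = empty):
  . . . . 1 .
  . 0 1 1 . .
  0 1 1 . 2 .
  0 0 . 2 . .
  . 0 2 . . .
  . 2 . . . .
  . . . . . .
  . . . . . .

Result: 2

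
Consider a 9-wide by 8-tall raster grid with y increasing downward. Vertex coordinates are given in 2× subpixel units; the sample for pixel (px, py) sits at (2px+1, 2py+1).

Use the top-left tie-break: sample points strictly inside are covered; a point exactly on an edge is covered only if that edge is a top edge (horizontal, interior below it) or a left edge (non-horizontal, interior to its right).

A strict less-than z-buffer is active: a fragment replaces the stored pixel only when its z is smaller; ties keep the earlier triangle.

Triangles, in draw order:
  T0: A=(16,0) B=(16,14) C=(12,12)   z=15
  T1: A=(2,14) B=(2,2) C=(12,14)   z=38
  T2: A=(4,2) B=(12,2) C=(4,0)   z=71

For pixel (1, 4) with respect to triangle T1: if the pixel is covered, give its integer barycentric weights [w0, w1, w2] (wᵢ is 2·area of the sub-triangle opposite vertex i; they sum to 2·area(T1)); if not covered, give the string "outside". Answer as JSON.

T0:
  2·area = 56
  edge (16, 0)→(16, 14): d=(0,14) right/bottom  bias=-1
  edge (16, 14)→(12, 12): d=(-4,-2) top-left  bias=+0
  edge (12, 12)→(16, 0): d=(4,-12) top-left  bias=+0
    (7,1)@(15, 3): e=[14,42,0] → #  [on edge]
    (8,1)@(17, 3): e=[-14,46,24] → ·
    (7,2)@(15, 5): e=[14,34,8] → #
    (8,2)@(17, 5): e=[-14,38,32] → ·
    (7,3)@(15, 7): e=[14,26,16] → #
    (8,3)@(17, 7): e=[-14,30,40] → ·
    (6,4)@(13, 9): e=[42,14,0] → #  [on edge]
    (8,4)@(17, 9): e=[-14,22,48] → ·
    (6,5)@(13, 11): e=[42,6,8] → #
    (8,5)@(17, 11): e=[-14,14,56] → ·
    (6,6)@(13, 13): e=[42,-2,16] → ·
    (7,6)@(15, 13): e=[14,2,40] → #
    (5,7)@(11, 15): e=[70,-14,0] → ·  [on edge]
  covered (8 px):
    · · · · · · · · ·
    · · · · · · · # ·
    · · · · · · · # ·
    · · · · · · · # ·
    · · · · · · # # ·
    · · · · · · # # ·
    · · · · · · · # ·
    · · · · · · · · ·
T1:
  2·area = 120
  edge (2, 14)→(2, 2): d=(0,-12) top-left  bias=+0
  edge (2, 2)→(12, 14): d=(10,12) right/bottom  bias=-1
  edge (12, 14)→(2, 14): d=(-10,0) right/bottom  bias=-1
    (1,2)@(3, 5): e=[12,18,90] → #
    (2,2)@(5, 5): e=[36,-6,90] → ·
    (1,3)@(3, 7): e=[12,38,70] → #
    (2,3)@(5, 7): e=[36,14,70] → #
    (3,3)@(7, 7): e=[60,-10,70] → ·
    (1,4)@(3, 9): e=[12,58,50] → #
    (3,4)@(7, 9): e=[60,10,50] → #
    (4,4)@(9, 9): e=[84,-14,50] → ·
    (1,5)@(3, 11): e=[12,78,30] → #
    (4,5)@(9, 11): e=[84,6,30] → #
    (5,5)@(11, 11): e=[108,-18,30] → ·
    (1,6)@(3, 13): e=[12,98,10] → #
  covered (15 px):
    · · · · · · · · ·
    · · · · · · · · ·
    · # · · · · · · ·
    · # # · · · · · ·
    · # # # · · · · ·
    · # # # # · · · ·
    · # # # # # · · ·
    · · · · · · · · ·
T2:
  2·area = 16  (B↔C swapped to make it positive)
  edge (4, 2)→(4, 0): d=(0,-2) top-left  bias=+0
  edge (4, 0)→(12, 2): d=(8,2) right/bottom  bias=-1
  edge (12, 2)→(4, 2): d=(-8,0) right/bottom  bias=-1
    (2,0)@(5, 1): e=[2,6,8] → #
    (3,0)@(7, 1): e=[6,2,8] → #
    (4,0)@(9, 1): e=[10,-2,8] → ·
    (2,1)@(5, 3): e=[2,22,-8] → ·
    (3,1)@(7, 3): e=[6,18,-8] → ·
  covered (2 px):
    · · # # · · · · ·
    · · · · · · · · ·
    · · · · · · · · ·
    · · · · · · · · ·
    · · · · · · · · ·
    · · · · · · · · ·
    · · · · · · · · ·
    · · · · · · · · ·

Final: [58,50,12]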